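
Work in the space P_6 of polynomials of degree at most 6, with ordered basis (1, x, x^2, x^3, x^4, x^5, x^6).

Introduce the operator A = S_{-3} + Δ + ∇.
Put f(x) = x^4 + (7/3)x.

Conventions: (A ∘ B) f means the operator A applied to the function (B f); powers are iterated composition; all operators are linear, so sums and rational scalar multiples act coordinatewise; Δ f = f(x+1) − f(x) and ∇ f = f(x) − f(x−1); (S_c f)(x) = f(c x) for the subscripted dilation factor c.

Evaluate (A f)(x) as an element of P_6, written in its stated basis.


S_{-3} f = 81x^4 - 7x
Δ f = 4x^3 + 6x^2 + 4x + 10/3
∇ f = 4x^3 - 6x^2 + 4x + 4/3
(S_{-3} + Δ + ∇) f = 81x^4 + 8x^3 + x + 14/3

the result is g(x) = 81x^4 + 8x^3 + x + 14/3


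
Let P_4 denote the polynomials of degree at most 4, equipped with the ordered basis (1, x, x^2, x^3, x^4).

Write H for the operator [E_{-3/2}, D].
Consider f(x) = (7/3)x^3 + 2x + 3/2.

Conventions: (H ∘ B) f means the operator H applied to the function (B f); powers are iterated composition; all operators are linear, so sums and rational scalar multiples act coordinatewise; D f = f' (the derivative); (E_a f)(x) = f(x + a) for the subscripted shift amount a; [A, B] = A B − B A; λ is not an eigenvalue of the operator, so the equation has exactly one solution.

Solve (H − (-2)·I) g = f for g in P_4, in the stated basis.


the result is g(x) = (7/6)x^3 + x + 3/4

write g with unknown coordinates in the stated basis and equate coefficients in (H − (-2)·I) g = f
solving from the highest basis element down gives g = (7/6)x^3 + x + 3/4
check: H g = 0
so H g − (-2)·g = (7/3)x^3 + 2x + 3/2 = f ✓


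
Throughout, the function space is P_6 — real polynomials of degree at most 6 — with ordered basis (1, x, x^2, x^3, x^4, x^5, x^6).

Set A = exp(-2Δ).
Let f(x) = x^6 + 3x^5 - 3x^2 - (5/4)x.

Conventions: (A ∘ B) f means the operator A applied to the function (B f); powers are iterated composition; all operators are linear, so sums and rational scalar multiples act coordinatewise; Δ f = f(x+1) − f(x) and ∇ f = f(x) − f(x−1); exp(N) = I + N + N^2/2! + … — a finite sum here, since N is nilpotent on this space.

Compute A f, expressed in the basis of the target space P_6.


order-1 term: -12x^5 - 60x^4 - 100x^3 - 90x^2 - 30x + 1/2
order-2 term: 60x^4 + 360x^3 + 780x^2 + 780x + 292
order-3 term: -160x^3 - 960x^2 - 1920x - 1320
order-4 term: 240x^2 + 1200x + 1520
order-5 term: -192x - 576
order-6 term: 64
the series for exp(-2Δ) f terminates at order 6
exp(-2Δ) f = x^6 - 9x^5 + 100x^3 - 33x^2 - (653/4)x - 39/2

the image equals g(x) = x^6 - 9x^5 + 100x^3 - 33x^2 - (653/4)x - 39/2


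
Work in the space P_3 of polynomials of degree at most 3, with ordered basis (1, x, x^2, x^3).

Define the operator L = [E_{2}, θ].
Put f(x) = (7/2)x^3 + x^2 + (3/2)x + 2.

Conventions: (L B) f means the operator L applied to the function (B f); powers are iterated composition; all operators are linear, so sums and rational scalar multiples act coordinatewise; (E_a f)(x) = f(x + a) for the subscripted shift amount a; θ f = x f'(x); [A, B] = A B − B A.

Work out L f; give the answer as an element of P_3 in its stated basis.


the image equals g(x) = 21x^2 + 88x + 95

θ f = (21/2)x^3 + 2x^2 + (3/2)x
E_{2} θ f = (21/2)x^3 + 65x^2 + (271/2)x + 95
E_{2} f = (7/2)x^3 + 22x^2 + (95/2)x + 37
θ E_{2} f = (21/2)x^3 + 44x^2 + (95/2)x
[E_{2}, θ] f = 21x^2 + 88x + 95


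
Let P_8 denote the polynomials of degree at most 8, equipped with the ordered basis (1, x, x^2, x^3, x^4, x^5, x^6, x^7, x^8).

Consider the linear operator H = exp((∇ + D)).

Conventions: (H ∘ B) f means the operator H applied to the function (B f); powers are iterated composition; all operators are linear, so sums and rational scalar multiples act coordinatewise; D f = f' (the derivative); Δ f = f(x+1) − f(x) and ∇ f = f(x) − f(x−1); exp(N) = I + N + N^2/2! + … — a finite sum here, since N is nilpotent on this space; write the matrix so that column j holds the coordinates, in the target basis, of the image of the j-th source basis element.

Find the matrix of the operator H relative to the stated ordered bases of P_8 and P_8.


the matrix is [[1, 2, 3, 3, 2, 3, 5, -4, 5]; [0, 1, 4, 9, 12, 10, 18, 35, -32]; [0, 0, 1, 6, 18, 30, 30, 63, 140]; [0, 0, 0, 1, 8, 30, 60, 70, 168]; [0, 0, 0, 0, 1, 10, 45, 105, 140]; [0, 0, 0, 0, 0, 1, 12, 63, 168]; [0, 0, 0, 0, 0, 0, 1, 14, 84]; [0, 0, 0, 0, 0, 0, 0, 1, 16]; [0, 0, 0, 0, 0, 0, 0, 0, 1]] (rows listed top to bottom)

image of 1: 1
image of x: x + 2
image of x^2: x^2 + 4x + 3
image of x^3: x^3 + 6x^2 + 9x + 3
image of x^4: x^4 + 8x^3 + 18x^2 + 12x + 2
image of x^5: x^5 + 10x^4 + 30x^3 + 30x^2 + 10x + 3
image of x^6: x^6 + 12x^5 + 45x^4 + 60x^3 + 30x^2 + 18x + 5
image of x^7: x^7 + 14x^6 + 63x^5 + 105x^4 + 70x^3 + 63x^2 + 35x - 4
image of x^8: x^8 + 16x^7 + 84x^6 + 168x^5 + 140x^4 + 168x^3 + 140x^2 - 32x + 5
each image's coordinates form column j of the matrix


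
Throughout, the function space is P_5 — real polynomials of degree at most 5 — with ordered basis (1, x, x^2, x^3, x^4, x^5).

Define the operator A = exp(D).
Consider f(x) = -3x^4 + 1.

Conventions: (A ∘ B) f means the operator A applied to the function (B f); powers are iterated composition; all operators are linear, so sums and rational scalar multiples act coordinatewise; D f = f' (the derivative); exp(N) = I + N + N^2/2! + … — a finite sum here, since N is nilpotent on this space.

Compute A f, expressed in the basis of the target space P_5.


the result is g(x) = -3x^4 - 12x^3 - 18x^2 - 12x - 2

order-1 term: -12x^3
order-2 term: -18x^2
order-3 term: -12x
order-4 term: -3
the series for exp(D) f terminates at order 4
exp(D) f = -3x^4 - 12x^3 - 18x^2 - 12x - 2


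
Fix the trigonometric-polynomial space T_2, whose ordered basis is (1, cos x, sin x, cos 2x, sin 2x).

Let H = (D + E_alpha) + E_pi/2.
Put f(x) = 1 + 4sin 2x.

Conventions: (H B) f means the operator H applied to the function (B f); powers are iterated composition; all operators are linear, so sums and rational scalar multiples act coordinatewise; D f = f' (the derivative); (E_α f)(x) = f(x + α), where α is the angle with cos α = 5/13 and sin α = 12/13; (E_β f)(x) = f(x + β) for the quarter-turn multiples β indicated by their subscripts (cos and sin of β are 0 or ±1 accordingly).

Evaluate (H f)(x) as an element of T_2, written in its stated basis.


D f = 8cos 2x
E_alpha f = 1 + (480/169)cos 2x - (476/169)sin 2x
(D + E_alpha) f = 1 + (1832/169)cos 2x - (476/169)sin 2x
E_pi/2 f = 1 - 4sin 2x
((D + E_alpha) + E_pi/2) f = 2 + (1832/169)cos 2x - (1152/169)sin 2x

the image equals g(x) = 2 + (1832/169)cos 2x - (1152/169)sin 2x


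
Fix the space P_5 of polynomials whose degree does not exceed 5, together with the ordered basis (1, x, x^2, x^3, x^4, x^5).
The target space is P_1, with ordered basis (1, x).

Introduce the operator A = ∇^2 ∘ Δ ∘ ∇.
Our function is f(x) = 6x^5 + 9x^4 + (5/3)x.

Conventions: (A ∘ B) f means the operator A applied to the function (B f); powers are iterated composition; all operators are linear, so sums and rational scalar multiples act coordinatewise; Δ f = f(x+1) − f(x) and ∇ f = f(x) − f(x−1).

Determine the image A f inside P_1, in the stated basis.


∇ f = 30x^4 - 24x^3 + 6x^2 + 6x - 4/3
Δ ∇ f = 120x^3 + 108x^2 + 60x + 18
∇ (Δ ∘ ∇) f = 360x^2 - 144x + 72
∇ ∇ (Δ ∘ ∇) f = 720x - 504

the image equals g(x) = 720x - 504


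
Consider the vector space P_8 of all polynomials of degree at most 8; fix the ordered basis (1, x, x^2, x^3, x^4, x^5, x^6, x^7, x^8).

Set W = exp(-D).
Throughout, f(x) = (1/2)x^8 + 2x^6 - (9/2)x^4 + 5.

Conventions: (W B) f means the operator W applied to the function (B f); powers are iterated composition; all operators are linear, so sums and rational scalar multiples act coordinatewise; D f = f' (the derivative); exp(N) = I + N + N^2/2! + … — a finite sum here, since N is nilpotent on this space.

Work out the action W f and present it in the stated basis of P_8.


g(x) = (1/2)x^8 - 4x^7 + 16x^6 - 40x^5 + (121/2)x^4 - 50x^3 + 17x^2 + 2x + 3

order-1 term: -4x^7 - 12x^5 + 18x^3
order-2 term: 14x^6 + 30x^4 - 27x^2
order-3 term: -28x^5 - 40x^3 + 18x
order-4 term: 35x^4 + 30x^2 - 9/2
order-5 term: -28x^3 - 12x
order-6 term: 14x^2 + 2
order-7 term: -4x
order-8 term: 1/2
the series for exp(-D) f terminates at order 8
exp(-D) f = (1/2)x^8 - 4x^7 + 16x^6 - 40x^5 + (121/2)x^4 - 50x^3 + 17x^2 + 2x + 3


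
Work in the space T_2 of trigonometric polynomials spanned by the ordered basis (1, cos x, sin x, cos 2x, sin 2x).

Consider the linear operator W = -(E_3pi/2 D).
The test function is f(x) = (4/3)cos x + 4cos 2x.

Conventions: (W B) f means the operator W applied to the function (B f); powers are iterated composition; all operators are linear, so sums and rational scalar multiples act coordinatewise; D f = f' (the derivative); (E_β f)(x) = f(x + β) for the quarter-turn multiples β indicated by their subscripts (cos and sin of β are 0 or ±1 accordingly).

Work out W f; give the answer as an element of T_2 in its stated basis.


the image equals g(x) = -(4/3)cos x - 8sin 2x

D f = -(4/3)sin x - 8sin 2x
E_3pi/2 D f = (4/3)cos x + 8sin 2x
(-(E_3pi/2 D)) f = -(4/3)cos x - 8sin 2x


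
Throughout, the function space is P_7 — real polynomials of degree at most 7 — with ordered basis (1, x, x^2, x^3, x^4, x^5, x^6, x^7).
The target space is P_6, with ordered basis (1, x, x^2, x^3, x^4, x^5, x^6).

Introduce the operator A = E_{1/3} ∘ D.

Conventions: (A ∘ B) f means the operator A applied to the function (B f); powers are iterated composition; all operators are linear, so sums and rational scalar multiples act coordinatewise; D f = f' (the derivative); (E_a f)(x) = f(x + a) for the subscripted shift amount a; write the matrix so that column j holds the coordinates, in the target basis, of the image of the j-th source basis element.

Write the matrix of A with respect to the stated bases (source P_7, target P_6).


the matrix is [[0, 1, 2/3, 1/3, 4/27, 5/81, 2/81, 7/729]; [0, 0, 2, 2, 4/3, 20/27, 10/27, 14/81]; [0, 0, 0, 3, 4, 10/3, 20/9, 35/27]; [0, 0, 0, 0, 4, 20/3, 20/3, 140/27]; [0, 0, 0, 0, 0, 5, 10, 35/3]; [0, 0, 0, 0, 0, 0, 6, 14]; [0, 0, 0, 0, 0, 0, 0, 7]] (rows listed top to bottom)

image of 1: 0
image of x: 1
image of x^2: 2x + 2/3
image of x^3: 3x^2 + 2x + 1/3
image of x^4: 4x^3 + 4x^2 + (4/3)x + 4/27
image of x^5: 5x^4 + (20/3)x^3 + (10/3)x^2 + (20/27)x + 5/81
image of x^6: 6x^5 + 10x^4 + (20/3)x^3 + (20/9)x^2 + (10/27)x + 2/81
image of x^7: 7x^6 + 14x^5 + (35/3)x^4 + (140/27)x^3 + (35/27)x^2 + (14/81)x + 7/729
each image's coordinates form column j of the matrix


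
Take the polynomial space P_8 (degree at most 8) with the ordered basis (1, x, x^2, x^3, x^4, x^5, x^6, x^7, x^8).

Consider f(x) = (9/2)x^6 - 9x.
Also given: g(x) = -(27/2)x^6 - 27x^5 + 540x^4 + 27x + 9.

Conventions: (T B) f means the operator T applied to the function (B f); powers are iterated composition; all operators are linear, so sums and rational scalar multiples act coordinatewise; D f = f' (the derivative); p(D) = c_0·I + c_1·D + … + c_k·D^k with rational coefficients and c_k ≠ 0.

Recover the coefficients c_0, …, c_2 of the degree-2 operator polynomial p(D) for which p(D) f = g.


D^0 f = (9/2)x^6 - 9x
D^1 f = 27x^5 - 9
D^2 f = 135x^4
matching coefficients of g against c_0 f + c_1 Df + … from the top degree down determines the c_i
solution: c_0 = -3, c_1 = -1, c_2 = 4

c_0 = -3, c_1 = -1, c_2 = 4


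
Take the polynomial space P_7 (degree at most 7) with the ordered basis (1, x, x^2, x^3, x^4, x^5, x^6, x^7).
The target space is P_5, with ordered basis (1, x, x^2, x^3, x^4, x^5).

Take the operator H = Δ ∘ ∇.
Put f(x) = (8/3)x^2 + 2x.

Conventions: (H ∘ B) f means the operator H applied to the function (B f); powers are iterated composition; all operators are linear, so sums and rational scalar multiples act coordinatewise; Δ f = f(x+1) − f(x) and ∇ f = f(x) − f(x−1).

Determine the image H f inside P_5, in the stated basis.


∇ f = (16/3)x - 2/3
Δ ∇ f = 16/3

the image equals g(x) = 16/3


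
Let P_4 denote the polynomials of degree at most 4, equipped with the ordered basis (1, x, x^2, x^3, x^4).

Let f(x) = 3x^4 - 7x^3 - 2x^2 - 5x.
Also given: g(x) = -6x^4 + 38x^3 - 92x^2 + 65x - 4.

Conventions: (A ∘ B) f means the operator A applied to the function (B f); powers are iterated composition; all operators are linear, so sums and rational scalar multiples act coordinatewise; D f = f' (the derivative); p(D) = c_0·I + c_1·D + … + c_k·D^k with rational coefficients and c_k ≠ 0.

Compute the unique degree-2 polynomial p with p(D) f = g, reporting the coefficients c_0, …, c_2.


D^0 f = 3x^4 - 7x^3 - 2x^2 - 5x
D^1 f = 12x^3 - 21x^2 - 4x - 5
D^2 f = 36x^2 - 42x - 4
matching coefficients of g against c_0 f + c_1 Df + … from the top degree down determines the c_i
solution: c_0 = -2, c_1 = 2, c_2 = -3/2

c_0 = -2, c_1 = 2, c_2 = -3/2


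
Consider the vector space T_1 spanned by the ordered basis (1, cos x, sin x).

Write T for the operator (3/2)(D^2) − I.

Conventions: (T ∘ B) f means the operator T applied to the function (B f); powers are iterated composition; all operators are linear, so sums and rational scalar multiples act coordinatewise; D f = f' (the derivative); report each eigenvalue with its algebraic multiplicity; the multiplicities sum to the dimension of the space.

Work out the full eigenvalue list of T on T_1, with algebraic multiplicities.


λ = -5/2 (multiplicity 2), λ = -1 (multiplicity 1)

image of 1: -1
image of cos x: -(5/2)cos x
image of sin x: -(5/2)sin x
the matrix is diagonal; its diagonal is (-1, -5/2, -5/2)
for a triangular matrix the eigenvalues are the diagonal entries, with algebraic multiplicity their repetition count


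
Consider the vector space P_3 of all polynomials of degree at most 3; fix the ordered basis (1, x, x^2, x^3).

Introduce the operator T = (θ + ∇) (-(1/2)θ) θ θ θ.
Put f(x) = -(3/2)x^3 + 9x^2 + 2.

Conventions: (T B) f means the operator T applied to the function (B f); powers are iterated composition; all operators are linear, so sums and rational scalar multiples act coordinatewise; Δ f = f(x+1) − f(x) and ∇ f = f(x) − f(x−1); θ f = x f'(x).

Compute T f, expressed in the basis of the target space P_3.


the result is g(x) = (729/4)x^3 + (153/4)x^2 - (1305/4)x + 531/4

θ f = -(9/2)x^3 + 18x^2
θ θ f = -(27/2)x^3 + 36x^2
θ θ θ f = -(81/2)x^3 + 72x^2
θ (θ θ θ) f = -(243/2)x^3 + 144x^2
(-(1/2)θ) (θ θ θ) f = (243/4)x^3 - 72x^2
θ (-(1/2)θ) (θ θ θ) f = (729/4)x^3 - 144x^2
∇ (-(1/2)θ) (θ θ θ) f = (729/4)x^2 - (1305/4)x + 531/4
(θ + ∇) (-(1/2)θ) (θ θ θ) f = (729/4)x^3 + (153/4)x^2 - (1305/4)x + 531/4


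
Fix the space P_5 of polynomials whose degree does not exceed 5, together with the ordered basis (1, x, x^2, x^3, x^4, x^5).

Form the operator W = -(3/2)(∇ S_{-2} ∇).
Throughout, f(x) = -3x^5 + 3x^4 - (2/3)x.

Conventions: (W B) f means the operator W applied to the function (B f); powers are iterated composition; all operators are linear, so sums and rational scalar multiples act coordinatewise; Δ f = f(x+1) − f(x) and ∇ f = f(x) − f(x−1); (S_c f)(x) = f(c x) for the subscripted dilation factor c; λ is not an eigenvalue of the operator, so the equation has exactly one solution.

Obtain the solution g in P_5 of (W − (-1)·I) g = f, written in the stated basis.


the image equals g(x) = -3x^5 + 3x^4 - 1440x^3 + 648x^2 - (157034/3)x + 9135

write g with unknown coordinates in the stated basis and equate coefficients in (W − (-1)·I) g = f
solving from the highest basis element down gives g = -3x^5 + 3x^4 - 1440x^3 + 648x^2 - (157034/3)x + 9135
check: W g = 1440x^3 - 648x^2 + 52344x - 9135
so W g − (-1)·g = -3x^5 + 3x^4 - (2/3)x = f ✓


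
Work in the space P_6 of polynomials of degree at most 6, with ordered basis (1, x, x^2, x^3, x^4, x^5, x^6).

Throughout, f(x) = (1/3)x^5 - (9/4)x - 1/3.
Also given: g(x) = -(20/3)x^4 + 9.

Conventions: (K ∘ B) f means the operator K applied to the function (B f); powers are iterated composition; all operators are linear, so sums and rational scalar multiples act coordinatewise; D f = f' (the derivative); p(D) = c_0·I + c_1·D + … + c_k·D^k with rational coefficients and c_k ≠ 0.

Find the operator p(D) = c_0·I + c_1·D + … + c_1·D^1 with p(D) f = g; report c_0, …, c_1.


p(D) = -4·D, i.e. c_0 = 0, c_1 = -4

D^0 f = (1/3)x^5 - (9/4)x - 1/3
D^1 f = (5/3)x^4 - 9/4
matching coefficients of g against c_0 f + c_1 Df + … from the top degree down determines the c_i
solution: c_0 = 0, c_1 = -4


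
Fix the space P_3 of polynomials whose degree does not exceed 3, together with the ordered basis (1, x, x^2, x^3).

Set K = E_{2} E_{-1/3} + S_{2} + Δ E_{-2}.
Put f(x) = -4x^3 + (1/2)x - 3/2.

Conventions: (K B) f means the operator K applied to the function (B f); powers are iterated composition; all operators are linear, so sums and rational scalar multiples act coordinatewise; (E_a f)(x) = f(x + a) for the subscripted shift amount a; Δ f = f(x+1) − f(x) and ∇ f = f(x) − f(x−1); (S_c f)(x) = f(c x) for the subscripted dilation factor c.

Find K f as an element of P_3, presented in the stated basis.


E_{-1/3} f = -4x^3 + 4x^2 - (5/6)x - 41/27
E_{2} E_{-1/3} f = -4x^3 - 20x^2 - (197/6)x - 518/27
S_{2} f = -32x^3 + x - 3/2
E_{-2} f = -4x^3 + 24x^2 - (95/2)x + 59/2
Δ E_{-2} f = -12x^2 + 36x - 55/2
(E_{2} E_{-1/3} + S_{2} + Δ E_{-2}) f = -36x^3 - 32x^2 + (25/6)x - 1301/27

the result is g(x) = -36x^3 - 32x^2 + (25/6)x - 1301/27


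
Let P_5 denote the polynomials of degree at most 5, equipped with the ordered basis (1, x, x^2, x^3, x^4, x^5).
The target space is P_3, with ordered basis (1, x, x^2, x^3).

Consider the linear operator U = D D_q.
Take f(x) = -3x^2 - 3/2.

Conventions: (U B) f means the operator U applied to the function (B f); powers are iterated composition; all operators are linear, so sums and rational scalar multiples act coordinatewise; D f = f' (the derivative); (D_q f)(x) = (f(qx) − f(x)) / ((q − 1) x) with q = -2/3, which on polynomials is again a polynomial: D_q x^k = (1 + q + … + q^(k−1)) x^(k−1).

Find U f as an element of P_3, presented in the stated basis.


D_q f = -x
D D_q f = -1

g(x) = -1


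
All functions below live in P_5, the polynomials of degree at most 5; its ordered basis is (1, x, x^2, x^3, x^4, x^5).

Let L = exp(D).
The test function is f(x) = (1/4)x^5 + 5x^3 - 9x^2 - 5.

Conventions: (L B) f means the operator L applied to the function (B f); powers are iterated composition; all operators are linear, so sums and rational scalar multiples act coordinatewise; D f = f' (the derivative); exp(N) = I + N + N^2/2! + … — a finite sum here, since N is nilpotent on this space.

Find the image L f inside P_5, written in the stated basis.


order-1 term: (5/4)x^4 + 15x^2 - 18x
order-2 term: (5/2)x^3 + 15x - 9
order-3 term: (5/2)x^2 + 5
order-4 term: (5/4)x
order-5 term: 1/4
the series for exp(D) f terminates at order 5
exp(D) f = (1/4)x^5 + (5/4)x^4 + (15/2)x^3 + (17/2)x^2 - (7/4)x - 35/4

the result is g(x) = (1/4)x^5 + (5/4)x^4 + (15/2)x^3 + (17/2)x^2 - (7/4)x - 35/4


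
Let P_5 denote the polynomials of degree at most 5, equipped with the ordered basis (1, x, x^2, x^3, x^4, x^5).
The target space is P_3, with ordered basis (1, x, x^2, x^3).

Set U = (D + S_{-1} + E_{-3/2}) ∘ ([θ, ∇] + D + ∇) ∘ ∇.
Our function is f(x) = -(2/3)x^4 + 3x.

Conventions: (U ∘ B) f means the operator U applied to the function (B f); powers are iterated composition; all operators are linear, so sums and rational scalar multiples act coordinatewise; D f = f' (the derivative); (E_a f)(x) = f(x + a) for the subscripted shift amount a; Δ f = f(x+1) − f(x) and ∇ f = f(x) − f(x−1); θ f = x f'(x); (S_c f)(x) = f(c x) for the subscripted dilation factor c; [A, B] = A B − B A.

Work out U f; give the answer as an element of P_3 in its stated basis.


g(x) = -16x^2 + 8x - 14/3

∇ f = -(8/3)x^3 + 4x^2 - (8/3)x + 11/3
∇ ∇ f = -8x^2 + 16x - 28/3
θ ∇ ∇ f = -16x^2 + 16x
θ ∇ f = -8x^3 + 8x^2 - (8/3)x
∇ θ ∇ f = -24x^2 + 40x - 56/3
[θ, ∇] ∇ f = 8x^2 - 24x + 56/3
D ∇ f = -8x^2 + 8x - 8/3
∇ ∇ f = -8x^2 + 16x - 28/3
([θ, ∇] + D + ∇) ∇ f = -8x^2 + 20/3
D ([θ, ∇] + D + ∇) ∇ f = -16x
S_{-1} ([θ, ∇] + D + ∇) ∇ f = -8x^2 + 20/3
E_{-3/2} ([θ, ∇] + D + ∇) ∇ f = -8x^2 + 24x - 34/3
(D + S_{-1} + E_{-3/2}) ([θ, ∇] + D + ∇) ∇ f = -16x^2 + 8x - 14/3


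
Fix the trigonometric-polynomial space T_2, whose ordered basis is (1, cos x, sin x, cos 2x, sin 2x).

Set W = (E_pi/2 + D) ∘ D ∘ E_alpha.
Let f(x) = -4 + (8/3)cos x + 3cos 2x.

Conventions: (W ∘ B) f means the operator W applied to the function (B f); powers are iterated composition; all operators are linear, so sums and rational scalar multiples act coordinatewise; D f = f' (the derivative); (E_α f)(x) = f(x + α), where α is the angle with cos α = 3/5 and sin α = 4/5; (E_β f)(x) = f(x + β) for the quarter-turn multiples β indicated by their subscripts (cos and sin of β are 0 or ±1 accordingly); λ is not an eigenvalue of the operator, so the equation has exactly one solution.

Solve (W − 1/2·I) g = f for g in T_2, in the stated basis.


write g with unknown coordinates in the stated basis and equate coefficients in (W − 1/2·I) g = f
solving from the highest basis element down gives g = 8 - (272/327)cos x - (256/327)sin x + (762/1721)cos 2x - (984/1721)sin 2x
check: W g = (736/327)cos x - (128/327)sin x + (5544/1721)cos 2x - (492/1721)sin 2x
so W g − 1/2·g = -4 + (8/3)cos x + 3cos 2x = f ✓

g(x) = 8 - (272/327)cos x - (256/327)sin x + (762/1721)cos 2x - (984/1721)sin 2x


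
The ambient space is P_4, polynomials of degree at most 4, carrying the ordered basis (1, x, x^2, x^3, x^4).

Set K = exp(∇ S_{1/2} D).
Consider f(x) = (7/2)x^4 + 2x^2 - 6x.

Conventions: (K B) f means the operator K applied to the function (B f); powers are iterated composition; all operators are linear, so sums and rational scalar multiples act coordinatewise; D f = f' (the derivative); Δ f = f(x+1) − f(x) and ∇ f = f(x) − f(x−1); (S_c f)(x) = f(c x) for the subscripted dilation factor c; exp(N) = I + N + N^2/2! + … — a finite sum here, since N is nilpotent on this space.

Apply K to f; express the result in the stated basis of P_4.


the result is g(x) = (7/2)x^4 + (29/4)x^2 - (45/4)x + 51/8

order-1 term: (21/4)x^2 - (21/4)x + 15/4
order-2 term: 21/8
the series for exp(∇ S_{1/2} D) f terminates at order 2
exp(∇ S_{1/2} D) f = (7/2)x^4 + (29/4)x^2 - (45/4)x + 51/8


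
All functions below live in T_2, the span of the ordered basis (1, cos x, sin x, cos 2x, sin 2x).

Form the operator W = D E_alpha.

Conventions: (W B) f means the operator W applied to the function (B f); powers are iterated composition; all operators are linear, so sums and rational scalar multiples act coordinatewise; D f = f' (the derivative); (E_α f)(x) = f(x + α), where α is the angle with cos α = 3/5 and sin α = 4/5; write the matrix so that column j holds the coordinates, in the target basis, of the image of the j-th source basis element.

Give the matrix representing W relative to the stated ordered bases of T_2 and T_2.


image of 1: 0
image of cos x: -(4/5)cos x - (3/5)sin x
image of sin x: (3/5)cos x - (4/5)sin x
image of cos 2x: -(48/25)cos 2x + (14/25)sin 2x
image of sin 2x: -(14/25)cos 2x - (48/25)sin 2x
each image's coordinates form column j of the matrix

the matrix is [[0, 0, 0, 0, 0]; [0, -4/5, 3/5, 0, 0]; [0, -3/5, -4/5, 0, 0]; [0, 0, 0, -48/25, -14/25]; [0, 0, 0, 14/25, -48/25]] (rows listed top to bottom)


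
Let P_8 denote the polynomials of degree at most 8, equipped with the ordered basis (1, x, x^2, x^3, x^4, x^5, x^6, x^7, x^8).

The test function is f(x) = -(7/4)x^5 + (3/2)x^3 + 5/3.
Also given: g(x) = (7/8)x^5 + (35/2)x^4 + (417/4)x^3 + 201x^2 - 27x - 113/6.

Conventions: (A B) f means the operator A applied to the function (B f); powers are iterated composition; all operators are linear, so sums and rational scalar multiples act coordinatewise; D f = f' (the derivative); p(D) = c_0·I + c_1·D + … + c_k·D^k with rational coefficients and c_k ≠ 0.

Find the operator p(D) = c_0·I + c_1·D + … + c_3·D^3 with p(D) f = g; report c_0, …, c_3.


p(D) = -(1/2)·I − 2·D − 3·D^2 − 2·D^3, i.e. c_0 = -1/2, c_1 = -2, c_2 = -3, c_3 = -2

D^0 f = -(7/4)x^5 + (3/2)x^3 + 5/3
D^1 f = -(35/4)x^4 + (9/2)x^2
D^2 f = -35x^3 + 9x
D^3 f = -105x^2 + 9
matching coefficients of g against c_0 f + c_1 Df + … from the top degree down determines the c_i
solution: c_0 = -1/2, c_1 = -2, c_2 = -3, c_3 = -2


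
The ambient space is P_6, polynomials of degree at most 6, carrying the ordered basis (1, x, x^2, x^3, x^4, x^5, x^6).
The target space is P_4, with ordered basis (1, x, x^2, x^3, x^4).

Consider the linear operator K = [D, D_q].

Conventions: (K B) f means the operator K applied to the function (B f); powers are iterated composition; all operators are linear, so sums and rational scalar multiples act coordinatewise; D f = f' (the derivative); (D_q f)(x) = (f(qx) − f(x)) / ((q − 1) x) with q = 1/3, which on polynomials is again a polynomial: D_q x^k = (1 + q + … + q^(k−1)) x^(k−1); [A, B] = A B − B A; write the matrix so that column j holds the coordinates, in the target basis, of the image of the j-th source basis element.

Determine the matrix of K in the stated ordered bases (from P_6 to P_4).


the matrix is [[0, 0, -2/3, 0, 0, 0, 0]; [0, 0, 0, -10/9, 0, 0, 0]; [0, 0, 0, 0, -4/3, 0, 0]; [0, 0, 0, 0, 0, -116/81, 0]; [0, 0, 0, 0, 0, 0, -358/243]] (rows listed top to bottom)

image of 1: 0
image of x: 0
image of x^2: -2/3
image of x^3: -(10/9)x
image of x^4: -(4/3)x^2
image of x^5: -(116/81)x^3
image of x^6: -(358/243)x^4
each image's coordinates form column j of the matrix


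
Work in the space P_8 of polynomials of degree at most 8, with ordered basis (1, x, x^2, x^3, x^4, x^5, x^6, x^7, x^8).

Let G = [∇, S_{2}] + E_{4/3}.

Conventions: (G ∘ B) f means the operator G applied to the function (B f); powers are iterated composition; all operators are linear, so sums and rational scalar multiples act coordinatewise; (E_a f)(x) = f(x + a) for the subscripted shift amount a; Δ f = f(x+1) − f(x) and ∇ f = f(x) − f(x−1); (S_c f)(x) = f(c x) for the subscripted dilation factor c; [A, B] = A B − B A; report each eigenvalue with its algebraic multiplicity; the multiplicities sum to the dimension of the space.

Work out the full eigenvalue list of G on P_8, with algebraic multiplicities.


image of 1: 1
image of x: x + 7/3
image of x^2: x^2 + (20/3)x - 11/9
image of x^3: x^3 + 16x^2 - (38/3)x + 253/27
image of x^4: x^4 + (112/3)x^3 - (184/3)x^2 + (1768/27)x - 959/81
image of x^5: x^5 + (260/3)x^4 - (2000/9)x^3 + (8200/27)x^2 - (10870/81)x + 8557/243
image of x^6: x^6 + 200x^5 - (2080/3)x^4 + (31520/27)x^3 - (23020/27)x^2 + (32180/81)x - 41831/729
image of x^7: x^7 + (1372/3)x^6 - (5936/3)x^5 + (108080/27)x^4 - (331240/81)x^3 + (218092/81)x^2 - (614306/729)x + 294133/2187
image of x^8: x^8 + (3104/3)x^7 - (47936/9)x^6 + (342272/27)x^5 - (1342880/81)x^4 + (3432128/243)x^3 - (5029136/729)x^2 + (4575056/2187)x - 1607519/6561
the matrix is upper triangular; its diagonal is (1, 1, 1, 1, 1, 1, 1, 1, 1)
for a triangular matrix the eigenvalues are the diagonal entries, with algebraic multiplicity their repetition count

λ = 1 (multiplicity 9)


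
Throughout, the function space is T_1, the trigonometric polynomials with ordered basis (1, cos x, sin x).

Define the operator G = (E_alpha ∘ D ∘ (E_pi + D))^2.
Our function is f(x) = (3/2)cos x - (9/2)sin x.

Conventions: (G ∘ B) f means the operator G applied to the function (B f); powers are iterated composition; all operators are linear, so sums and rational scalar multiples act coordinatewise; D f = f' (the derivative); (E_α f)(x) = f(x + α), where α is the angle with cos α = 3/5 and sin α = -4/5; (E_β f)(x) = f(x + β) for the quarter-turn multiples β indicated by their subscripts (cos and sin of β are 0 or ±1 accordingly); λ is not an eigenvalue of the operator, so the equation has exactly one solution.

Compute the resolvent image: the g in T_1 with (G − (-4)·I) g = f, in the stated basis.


the result is g(x) = (159/884)cos x - (687/884)sin x

write g with unknown coordinates in the stated basis and equate coefficients in (G − (-4)·I) g = f
solving from the highest basis element down gives g = (159/884)cos x - (687/884)sin x
check: G g = (345/442)cos x - (615/442)sin x
so G g − (-4)·g = (3/2)cos x - (9/2)sin x = f ✓


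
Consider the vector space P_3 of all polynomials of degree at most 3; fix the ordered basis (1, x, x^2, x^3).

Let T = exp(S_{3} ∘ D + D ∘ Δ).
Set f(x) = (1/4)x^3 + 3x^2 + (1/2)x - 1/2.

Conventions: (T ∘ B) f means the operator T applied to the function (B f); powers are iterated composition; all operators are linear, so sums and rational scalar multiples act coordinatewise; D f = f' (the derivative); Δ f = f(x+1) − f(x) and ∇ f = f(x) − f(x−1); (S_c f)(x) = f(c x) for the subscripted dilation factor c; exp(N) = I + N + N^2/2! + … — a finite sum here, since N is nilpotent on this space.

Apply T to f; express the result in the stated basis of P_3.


the result is g(x) = (1/4)x^3 + (39/4)x^2 + (161/4)x + 30

order-1 term: (27/4)x^2 + (39/2)x + 29/4
order-2 term: (81/4)x + 33/2
order-3 term: 27/4
the series for exp(S_{3} ∘ D + D ∘ Δ) f terminates at order 3
exp(S_{3} ∘ D + D ∘ Δ) f = (1/4)x^3 + (39/4)x^2 + (161/4)x + 30


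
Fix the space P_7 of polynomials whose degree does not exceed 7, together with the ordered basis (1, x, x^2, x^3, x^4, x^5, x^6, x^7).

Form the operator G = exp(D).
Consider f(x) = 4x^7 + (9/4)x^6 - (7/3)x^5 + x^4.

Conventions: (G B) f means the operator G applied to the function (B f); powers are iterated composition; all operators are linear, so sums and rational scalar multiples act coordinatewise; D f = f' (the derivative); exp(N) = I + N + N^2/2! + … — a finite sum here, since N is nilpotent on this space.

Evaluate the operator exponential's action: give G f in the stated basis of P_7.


the result is g(x) = 4x^7 + (121/4)x^6 + (571/6)x^5 + (1957/12)x^4 + (497/3)x^3 + (1205/12)x^2 + (203/6)x + 59/12

order-1 term: 28x^6 + (27/2)x^5 - (35/3)x^4 + 4x^3
order-2 term: 84x^5 + (135/4)x^4 - (70/3)x^3 + 6x^2
order-3 term: 140x^4 + 45x^3 - (70/3)x^2 + 4x
order-4 term: 140x^3 + (135/4)x^2 - (35/3)x + 1
order-5 term: 84x^2 + (27/2)x - 7/3
order-6 term: 28x + 9/4
order-7 term: 4
the series for exp(D) f terminates at order 7
exp(D) f = 4x^7 + (121/4)x^6 + (571/6)x^5 + (1957/12)x^4 + (497/3)x^3 + (1205/12)x^2 + (203/6)x + 59/12


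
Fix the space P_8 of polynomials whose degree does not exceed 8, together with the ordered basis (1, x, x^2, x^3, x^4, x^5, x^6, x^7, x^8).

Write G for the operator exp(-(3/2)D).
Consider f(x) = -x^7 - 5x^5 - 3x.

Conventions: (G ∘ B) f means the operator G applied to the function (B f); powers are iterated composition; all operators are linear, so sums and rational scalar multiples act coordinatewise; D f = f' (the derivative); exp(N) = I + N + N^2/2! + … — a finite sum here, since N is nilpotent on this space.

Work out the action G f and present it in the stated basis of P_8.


order-1 term: (21/2)x^6 + (75/2)x^4 + 9/2
order-2 term: -(189/4)x^5 - (225/2)x^3
order-3 term: (945/8)x^4 + (675/4)x^2
order-4 term: -(2835/16)x^3 - (2025/16)x
order-5 term: (5103/32)x^2 + 1215/32
order-6 term: -(5103/64)x
order-7 term: 2187/128
the series for exp(-(3/2)D) f terminates at order 7
exp(-(3/2)D) f = -x^7 + (21/2)x^6 - (209/4)x^5 + (1245/8)x^4 - (4635/16)x^3 + (10503/32)x^2 - (13395/64)x + 7623/128

the image equals g(x) = -x^7 + (21/2)x^6 - (209/4)x^5 + (1245/8)x^4 - (4635/16)x^3 + (10503/32)x^2 - (13395/64)x + 7623/128


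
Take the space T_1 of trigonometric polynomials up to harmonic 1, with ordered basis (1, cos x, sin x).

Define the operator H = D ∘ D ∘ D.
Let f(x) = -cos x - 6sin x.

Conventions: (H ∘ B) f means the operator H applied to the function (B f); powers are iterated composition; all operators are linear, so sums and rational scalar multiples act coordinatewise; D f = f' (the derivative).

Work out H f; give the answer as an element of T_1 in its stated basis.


D f = -6cos x + sin x
D D f = cos x + 6sin x
D D D f = 6cos x - sin x

the result is g(x) = 6cos x - sin x


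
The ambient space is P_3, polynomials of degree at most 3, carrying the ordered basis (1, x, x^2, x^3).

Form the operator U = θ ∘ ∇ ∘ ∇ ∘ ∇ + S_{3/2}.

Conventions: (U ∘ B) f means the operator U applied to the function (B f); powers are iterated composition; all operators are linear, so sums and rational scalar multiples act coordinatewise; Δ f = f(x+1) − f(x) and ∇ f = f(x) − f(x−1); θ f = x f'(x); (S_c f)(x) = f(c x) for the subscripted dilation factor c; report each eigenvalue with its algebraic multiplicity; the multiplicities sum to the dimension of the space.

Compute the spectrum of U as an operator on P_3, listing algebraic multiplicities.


λ = 1 (multiplicity 1), λ = 3/2 (multiplicity 1), λ = 9/4 (multiplicity 1), λ = 27/8 (multiplicity 1)

image of 1: 1
image of x: (3/2)x
image of x^2: (9/4)x^2
image of x^3: (27/8)x^3
the matrix is upper triangular; its diagonal is (1, 3/2, 9/4, 27/8)
for a triangular matrix the eigenvalues are the diagonal entries, with algebraic multiplicity their repetition count


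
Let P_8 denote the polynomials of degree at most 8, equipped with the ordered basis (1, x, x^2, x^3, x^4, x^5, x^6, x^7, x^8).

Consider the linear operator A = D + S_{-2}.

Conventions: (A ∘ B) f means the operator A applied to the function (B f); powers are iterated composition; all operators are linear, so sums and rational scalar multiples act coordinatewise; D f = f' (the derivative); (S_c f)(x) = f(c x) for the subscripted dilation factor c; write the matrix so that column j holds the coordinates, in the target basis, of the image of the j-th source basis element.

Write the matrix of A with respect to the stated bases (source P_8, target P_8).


the matrix is [[1, 1, 0, 0, 0, 0, 0, 0, 0]; [0, -2, 2, 0, 0, 0, 0, 0, 0]; [0, 0, 4, 3, 0, 0, 0, 0, 0]; [0, 0, 0, -8, 4, 0, 0, 0, 0]; [0, 0, 0, 0, 16, 5, 0, 0, 0]; [0, 0, 0, 0, 0, -32, 6, 0, 0]; [0, 0, 0, 0, 0, 0, 64, 7, 0]; [0, 0, 0, 0, 0, 0, 0, -128, 8]; [0, 0, 0, 0, 0, 0, 0, 0, 256]] (rows listed top to bottom)

image of 1: 1
image of x: -2x + 1
image of x^2: 4x^2 + 2x
image of x^3: -8x^3 + 3x^2
image of x^4: 16x^4 + 4x^3
image of x^5: -32x^5 + 5x^4
image of x^6: 64x^6 + 6x^5
image of x^7: -128x^7 + 7x^6
image of x^8: 256x^8 + 8x^7
each image's coordinates form column j of the matrix


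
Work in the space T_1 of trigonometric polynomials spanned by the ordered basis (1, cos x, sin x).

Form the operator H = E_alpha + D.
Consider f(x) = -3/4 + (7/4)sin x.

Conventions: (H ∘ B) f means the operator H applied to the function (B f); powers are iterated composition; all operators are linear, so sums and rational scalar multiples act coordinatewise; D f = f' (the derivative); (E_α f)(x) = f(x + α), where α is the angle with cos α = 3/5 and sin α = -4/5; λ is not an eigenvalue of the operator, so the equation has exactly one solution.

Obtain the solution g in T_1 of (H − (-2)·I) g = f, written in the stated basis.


the result is g(x) = -1/4 - (7/136)cos x + (91/136)sin x

write g with unknown coordinates in the stated basis and equate coefficients in (H − (-2)·I) g = f
solving from the highest basis element down gives g = -1/4 - (7/136)cos x + (91/136)sin x
check: H g = -1/4 + (7/68)cos x + (7/17)sin x
so H g − (-2)·g = -3/4 + (7/4)sin x = f ✓


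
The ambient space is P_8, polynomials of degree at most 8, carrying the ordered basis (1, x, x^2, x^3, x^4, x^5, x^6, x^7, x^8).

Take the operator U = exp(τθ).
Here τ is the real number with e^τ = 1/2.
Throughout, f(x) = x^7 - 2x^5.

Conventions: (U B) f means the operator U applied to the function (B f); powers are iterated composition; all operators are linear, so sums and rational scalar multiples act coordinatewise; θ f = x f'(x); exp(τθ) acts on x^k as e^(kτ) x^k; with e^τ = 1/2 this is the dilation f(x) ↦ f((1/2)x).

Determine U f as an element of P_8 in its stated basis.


exp(τθ) x^k = e^(kτ) x^k; with e^τ = 1/2 this sends x^k to (1/2)^k x^k
x^5 ↦ 1/32 x^5
x^7 ↦ 1/128 x^7
applying this coordinatewise to f: exp(τθ) f = (1/128)x^7 - (1/16)x^5

the result is g(x) = (1/128)x^7 - (1/16)x^5


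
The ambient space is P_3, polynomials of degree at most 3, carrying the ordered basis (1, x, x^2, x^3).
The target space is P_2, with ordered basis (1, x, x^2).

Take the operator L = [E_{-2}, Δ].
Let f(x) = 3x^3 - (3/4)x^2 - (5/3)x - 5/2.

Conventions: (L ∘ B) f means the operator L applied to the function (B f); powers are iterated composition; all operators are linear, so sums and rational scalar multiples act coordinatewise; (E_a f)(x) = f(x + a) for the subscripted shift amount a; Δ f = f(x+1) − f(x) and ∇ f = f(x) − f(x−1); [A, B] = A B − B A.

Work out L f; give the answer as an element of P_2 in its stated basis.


the image equals g(x) = 0

Δ f = 9x^2 + (15/2)x + 7/12
E_{-2} Δ f = 9x^2 - (57/2)x + 259/12
E_{-2} f = 3x^3 - (75/4)x^2 + (112/3)x - 157/6
Δ E_{-2} f = 9x^2 - (57/2)x + 259/12
[E_{-2}, Δ] f = 0


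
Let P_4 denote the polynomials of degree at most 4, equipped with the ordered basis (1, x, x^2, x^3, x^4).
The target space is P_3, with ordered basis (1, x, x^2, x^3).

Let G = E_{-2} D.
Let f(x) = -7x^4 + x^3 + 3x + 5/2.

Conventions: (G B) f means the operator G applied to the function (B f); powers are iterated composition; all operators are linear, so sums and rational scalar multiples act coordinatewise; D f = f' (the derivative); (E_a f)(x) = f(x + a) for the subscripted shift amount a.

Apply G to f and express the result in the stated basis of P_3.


D f = -28x^3 + 3x^2 + 3
E_{-2} D f = -28x^3 + 171x^2 - 348x + 239

the image equals g(x) = -28x^3 + 171x^2 - 348x + 239


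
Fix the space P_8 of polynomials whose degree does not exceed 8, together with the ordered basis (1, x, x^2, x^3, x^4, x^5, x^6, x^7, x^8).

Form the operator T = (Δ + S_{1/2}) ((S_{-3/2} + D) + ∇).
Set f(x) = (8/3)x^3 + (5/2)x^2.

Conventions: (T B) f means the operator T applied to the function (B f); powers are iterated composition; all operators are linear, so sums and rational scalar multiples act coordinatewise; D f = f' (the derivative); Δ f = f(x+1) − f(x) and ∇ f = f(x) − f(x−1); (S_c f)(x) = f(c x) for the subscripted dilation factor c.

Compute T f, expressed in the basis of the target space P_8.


S_{-3/2} f = -9x^3 + (45/8)x^2
D f = 8x^2 + 5x
(S_{-3/2} + D) f = -9x^3 + (109/8)x^2 + 5x
∇ f = 8x^2 - 3x + 1/6
((S_{-3/2} + D) + ∇) f = -9x^3 + (173/8)x^2 + 2x + 1/6
Δ ((S_{-3/2} + D) + ∇) f = -27x^2 + (65/4)x + 117/8
S_{1/2} ((S_{-3/2} + D) + ∇) f = -(9/8)x^3 + (173/32)x^2 + x + 1/6
(Δ + S_{1/2}) ((S_{-3/2} + D) + ∇) f = -(9/8)x^3 - (691/32)x^2 + (69/4)x + 355/24

the image equals g(x) = -(9/8)x^3 - (691/32)x^2 + (69/4)x + 355/24


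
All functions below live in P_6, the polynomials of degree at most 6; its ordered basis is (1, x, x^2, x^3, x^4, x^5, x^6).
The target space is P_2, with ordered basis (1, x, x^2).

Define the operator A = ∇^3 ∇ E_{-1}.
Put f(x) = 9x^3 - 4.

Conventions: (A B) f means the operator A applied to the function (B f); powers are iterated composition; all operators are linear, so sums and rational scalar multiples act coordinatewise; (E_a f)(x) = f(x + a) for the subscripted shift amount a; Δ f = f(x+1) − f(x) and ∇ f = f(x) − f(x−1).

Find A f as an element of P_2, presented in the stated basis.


the image equals g(x) = 0

E_{-1} f = 9x^3 - 27x^2 + 27x - 13
∇ E_{-1} f = 27x^2 - 81x + 63
∇ ∇ E_{-1} f = 54x - 108
∇ ∇ ∇ E_{-1} f = 54
∇ ∇ ∇ ∇ E_{-1} f = 0


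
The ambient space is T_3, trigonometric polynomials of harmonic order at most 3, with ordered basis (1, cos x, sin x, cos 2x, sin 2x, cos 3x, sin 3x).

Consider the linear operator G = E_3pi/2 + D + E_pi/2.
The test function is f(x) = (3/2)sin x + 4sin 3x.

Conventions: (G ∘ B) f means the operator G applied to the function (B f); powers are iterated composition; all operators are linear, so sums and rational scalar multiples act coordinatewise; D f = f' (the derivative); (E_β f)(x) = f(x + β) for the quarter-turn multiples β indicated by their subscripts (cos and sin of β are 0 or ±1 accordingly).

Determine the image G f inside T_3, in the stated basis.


E_3pi/2 f = -(3/2)cos x + 4cos 3x
D f = (3/2)cos x + 12cos 3x
E_pi/2 f = (3/2)cos x - 4cos 3x
(E_3pi/2 + D + E_pi/2) f = (3/2)cos x + 12cos 3x

g(x) = (3/2)cos x + 12cos 3x
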